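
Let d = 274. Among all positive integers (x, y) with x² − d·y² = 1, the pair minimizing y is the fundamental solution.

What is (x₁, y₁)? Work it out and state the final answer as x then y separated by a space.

3959299 239190

√274 = [16; 1,1,4,4,1,1,32, …], period ℓ=7 (odd) → k=13
step 0: (16, 1)  from 16·(1,0) + (0,1)
step 1: (17, 1)  from 1·(16,1) + (1,0)
…
step 3: (149, 9)  from 4·(33,2) + (17,1)
…
step 10: (419253, 25328)  from 4·(93011,5619) + (47209,2852)
…
step 12: (2189276, 132259)  from 1·(1770023,106931) + (419253,25328)
step 13: (3959299, 239190)  from 1·(2189276,132259) + (1770023,106931)
(x₁, y₁) = (3959299, 239190);  3959299² − 274·239190² = 1 ✓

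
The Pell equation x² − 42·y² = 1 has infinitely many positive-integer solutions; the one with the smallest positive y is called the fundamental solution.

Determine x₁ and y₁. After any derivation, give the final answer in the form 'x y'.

[6; 2,12] for √42; ℓ=2 ⇒ convergent index 1
k=0  a_k=6  p_k/q_k = 6/1
k=1  a_k=2  p_k/q_k = 13/2
fundamental: x₁=13, y₁=2  (since 169 − 42·4 = 1)

13 2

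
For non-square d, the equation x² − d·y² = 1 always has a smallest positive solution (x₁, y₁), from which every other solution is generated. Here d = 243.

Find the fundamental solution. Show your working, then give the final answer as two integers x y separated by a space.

√243 = [15; 1,1,2,3,15,3,2,1,1,30, …], period ℓ=10 (even) → k=9
i=0: a=15 ⇒ p=15, q=1
…
i=3: a=2 ⇒ p=78, q=5
i=4: a=3 ⇒ p=265, q=17
i=5: a=15 ⇒ p=4053, q=260
i=6: a=3 ⇒ p=12424, q=797
…
i=8: a=1 ⇒ p=41325, q=2651
i=9: a=1 ⇒ p=70226, q=4505
fundamental: x₁=70226, y₁=4505  (since 4931691076 − 243·20295025 = 1)

70226 4505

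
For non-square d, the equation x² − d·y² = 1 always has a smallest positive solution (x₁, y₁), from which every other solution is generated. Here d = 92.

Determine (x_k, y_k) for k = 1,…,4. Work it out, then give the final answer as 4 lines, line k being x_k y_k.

√92 = [9; 1,1,2,4,2,1,1,18, …], period ℓ=8 (even) → k=7
k=0  a_k=9  p_k/q_k = 9/1
k=1  a_k=1  p_k/q_k = 10/1
…
k=3  a_k=2  p_k/q_k = 48/5
k=4  a_k=4  p_k/q_k = 211/22
k=5  a_k=2  p_k/q_k = 470/49
k=6  a_k=1  p_k/q_k = 681/71
k=7  a_k=1  p_k/q_k = 1151/120
(x₁, y₁) = (1151, 120);  1151² − 92·120² = 1 ✓
k=2:  x_2 = 1151·1151+92·120·120 = 2649601,  y_2 = 1151·120+120·1151 = 276240
k=3:  x_3 = 1151·2649601+92·120·276240 = 6099380351,  y_3 = 1151·276240+120·2649601 = 635904360
k=4:  x_4 = 1151·6099380351+92·120·635904360 = 14040770918401,  y_4 = 1151·635904360+120·6099380351 = 1463851560480

1151 120
2649601 276240
6099380351 635904360
14040770918401 1463851560480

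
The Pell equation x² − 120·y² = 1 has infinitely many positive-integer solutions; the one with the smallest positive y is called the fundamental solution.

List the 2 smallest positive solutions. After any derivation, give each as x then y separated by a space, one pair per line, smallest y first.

√120 = [10; 1,20, …], period ℓ=2 (even) → k=1
a_0=10:  p_0=10·1+0=10,  q_0=10·0+1=1
a_1=1:  p_1=1·10+1=11,  q_1=1·1+0=1
fundamental: x₁=11, y₁=1  (since 121 − 120·1 = 1)
(x_2, y_2) = (11·11 + 120·1·1, 11·1 + 1·11) = (241, 22)

11 1
241 22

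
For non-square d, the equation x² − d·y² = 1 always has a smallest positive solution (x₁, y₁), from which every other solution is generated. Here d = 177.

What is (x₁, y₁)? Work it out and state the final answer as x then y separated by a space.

[13; 3,3,2,8,2,3,3,26] for √177; ℓ=8 ⇒ convergent index 7
step 0: (13, 1)  from 13·(1,0) + (0,1)
…
step 4: (2581, 194)  from 8·(306,23) + (133,10)
step 5: (5468, 411)  from 2·(2581,194) + (306,23)
step 6: (18985, 1427)  from 3·(5468,411) + (2581,194)
step 7: (62423, 4692)  from 3·(18985,1427) + (5468,411)
(x₁, y₁) = (62423, 4692);  62423² − 177·4692² = 1 ✓

62423 4692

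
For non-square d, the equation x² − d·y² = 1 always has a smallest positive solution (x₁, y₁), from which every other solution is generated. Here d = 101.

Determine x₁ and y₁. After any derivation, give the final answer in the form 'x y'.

201 20

d=101: √d = [10; 20] (ℓ=1, odd), read p_1/q_1
i=0: a=10 ⇒ p=10, q=1
i=1: a=20 ⇒ p=201, q=20
→ (201, 20).  Check: 201²=40401, 101·20²=40400, difference 1.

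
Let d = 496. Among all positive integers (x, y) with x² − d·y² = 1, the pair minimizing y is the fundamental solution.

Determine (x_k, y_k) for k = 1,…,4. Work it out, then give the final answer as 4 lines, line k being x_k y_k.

4620799 207480
42703566796801 1917446753040
394649197502177907199 17720272078000750440
3647189234337689639247667201 163763630995505661818050080

[22; 3,1,2,4,1,…,1,3,44] for √496; ℓ=16 ⇒ convergent index 15
a_0=22:  p_0=22·1+0=22,  q_0=22·0+1=1
a_1=3:  p_1=3·22+1=67,  q_1=3·1+0=3
…
a_5=1:  p_5=1·1069+245=1314,  q_5=1·48+11=59
a_6=1:  p_6=1·1314+1069=2383,  q_6=1·59+48=107
…
a_9=2:  p_9=2·14543+6080=35166,  q_9=2·653+273=1579
…
a_11=1:  p_11=1·49709+35166=84875,  q_11=1·2232+1579=3811
…
a_14=1:  p_14=1·863293+389209=1252502,  q_14=1·38763+17476=56239
a_15=3:  p_15=3·1252502+863293=4620799,  q_15=3·56239+38763=207480
(x₁, y₁) = (4620799, 207480);  4620799² − 496·207480² = 1 ✓
(x_2, y_2) = (4620799·4620799 + 496·207480·207480, 4620799·207480 + 207480·4620799) = (42703566796801, 1917446753040)
(x_3, y_3) = (4620799·42703566796801 + 496·207480·1917446753040, 4620799·1917446753040 + 207480·42703566796801) = (394649197502177907199, 17720272078000750440)
(x_4, y_4) = (4620799·394649197502177907199 + 496·207480·17720272078000750440, 4620799·17720272078000750440 + 207480·394649197502177907199) = (3647189234337689639247667201, 163763630995505661818050080)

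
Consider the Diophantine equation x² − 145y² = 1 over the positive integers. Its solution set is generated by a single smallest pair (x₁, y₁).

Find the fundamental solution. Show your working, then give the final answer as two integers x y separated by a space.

d=145: √d = [12; 24] (ℓ=1, odd), read p_1/q_1
k=0  a_k=12  p_k/q_k = 12/1
k=1  a_k=24  p_k/q_k = 289/24
→ (289, 24).  Check: 289²=83521, 145·24²=83520, difference 1.

289 24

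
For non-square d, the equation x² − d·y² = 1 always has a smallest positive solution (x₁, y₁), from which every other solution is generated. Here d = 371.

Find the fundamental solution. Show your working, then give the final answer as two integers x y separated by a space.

1695 88

√371 → a₀=19, period (3,1,4,1,3,38); ℓ=6 even so k=5
i=0: a=19 ⇒ p=19, q=1
i=1: a=3 ⇒ p=58, q=3
i=2: a=1 ⇒ p=77, q=4
i=3: a=4 ⇒ p=366, q=19
i=4: a=1 ⇒ p=443, q=23
i=5: a=3 ⇒ p=1695, q=88
→ (1695, 88).  Check: 1695²=2873025, 371·88²=2873024, difference 1.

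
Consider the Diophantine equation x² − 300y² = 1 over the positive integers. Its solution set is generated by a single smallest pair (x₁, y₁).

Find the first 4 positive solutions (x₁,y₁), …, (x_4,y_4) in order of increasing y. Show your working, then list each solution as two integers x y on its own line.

√300 = [17; 3,8,3,34, …], period ℓ=4 (even) → k=3
a_0=17:  p_0=17·1+0=17,  q_0=17·0+1=1
a_1=3:  p_1=3·17+1=52,  q_1=3·1+0=3
a_2=8:  p_2=8·52+17=433,  q_2=8·3+1=25
a_3=3:  p_3=3·433+52=1351,  q_3=3·25+3=78
(x₁, y₁) = (1351, 78);  1351² − 300·78² = 1 ✓
(1351+78√300)^2 = 3650401 + 210756√300
(1351+78√300)^3 = 9863382151 + 569462634√300
(1351+78√300)^4 = 26650854921601 + 1538687826312√300

1351 78
3650401 210756
9863382151 569462634
26650854921601 1538687826312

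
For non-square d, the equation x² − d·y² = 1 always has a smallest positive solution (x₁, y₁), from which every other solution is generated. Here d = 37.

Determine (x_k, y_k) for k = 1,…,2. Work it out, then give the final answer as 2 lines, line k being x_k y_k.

73 12
10657 1752

d=37: √d = [6; 12] (ℓ=1, odd), read p_1/q_1
step 0: (6, 1)  from 6·(1,0) + (0,1)
step 1: (73, 12)  from 12·(6,1) + (1,0)
(x₁, y₁) = (73, 12);  73² − 37·12² = 1 ✓
k=2:  x_2 = 73·73+37·12·12 = 10657,  y_2 = 73·12+12·73 = 1752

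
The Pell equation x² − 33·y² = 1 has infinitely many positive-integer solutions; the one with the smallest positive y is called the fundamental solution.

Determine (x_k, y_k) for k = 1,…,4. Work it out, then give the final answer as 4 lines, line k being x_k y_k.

d=33: √d = [5; 1,2,1,10] (ℓ=4, even), read p_3/q_3
a_0=5:  p_0=5·1+0=5,  q_0=5·0+1=1
a_1=1:  p_1=1·5+1=6,  q_1=1·1+0=1
a_2=2:  p_2=2·6+5=17,  q_2=2·1+1=3
a_3=1:  p_3=1·17+6=23,  q_3=1·3+1=4
fundamental: x₁=23, y₁=4  (since 529 − 33·16 = 1)
k=2:  x_2 = 23·23+33·4·4 = 1057,  y_2 = 23·4+4·23 = 184
k=3:  x_3 = 23·1057+33·4·184 = 48599,  y_3 = 23·184+4·1057 = 8460
k=4:  x_4 = 23·48599+33·4·8460 = 2234497,  y_4 = 23·8460+4·48599 = 388976

23 4
1057 184
48599 8460
2234497 388976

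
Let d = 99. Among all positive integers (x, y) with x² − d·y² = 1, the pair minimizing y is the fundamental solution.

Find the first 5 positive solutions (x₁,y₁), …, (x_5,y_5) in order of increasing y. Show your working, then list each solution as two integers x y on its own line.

10 1
199 20
3970 399
79201 7960
1580050 158801

[9; 1,18] for √99; ℓ=2 ⇒ convergent index 1
i=0: a=9 ⇒ p=9, q=1
i=1: a=1 ⇒ p=10, q=1
→ (10, 1).  Check: 10²=100, 99·1²=99, difference 1.
n=2: (10,1)∘(10,1) = (10·10+99·1·1, 10·1+1·10) = (199,20)
n=3: (199,20)∘(10,1) = (10·199+99·1·20, 10·20+1·199) = (3970,399)
n=4: (3970,399)∘(10,1) = (10·3970+99·1·399, 10·399+1·3970) = (79201,7960)
n=5: (79201,7960)∘(10,1) = (10·79201+99·1·7960, 10·7960+1·79201) = (1580050,158801)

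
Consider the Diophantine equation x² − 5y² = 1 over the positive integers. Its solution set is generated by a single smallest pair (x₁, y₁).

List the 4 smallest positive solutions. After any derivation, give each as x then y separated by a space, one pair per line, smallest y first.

√5 = [2; 4, …], period ℓ=1 (odd) → k=1
i=0: a=2 ⇒ p=2, q=1
i=1: a=4 ⇒ p=9, q=4
→ (9, 4).  Check: 9²=81, 5·4²=80, difference 1.
(x_2, y_2) = (9·9 + 5·4·4, 9·4 + 4·9) = (161, 72)
(x_3, y_3) = (9·161 + 5·4·72, 9·72 + 4·161) = (2889, 1292)
(x_4, y_4) = (9·2889 + 5·4·1292, 9·1292 + 4·2889) = (51841, 23184)

9 4
161 72
2889 1292
51841 23184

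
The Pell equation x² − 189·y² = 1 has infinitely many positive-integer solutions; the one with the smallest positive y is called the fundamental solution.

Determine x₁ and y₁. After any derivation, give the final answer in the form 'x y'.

55 4

[13; 1,2,1,26] for √189; ℓ=4 ⇒ convergent index 3
k=0  a_k=13  p_k/q_k = 13/1
k=1  a_k=1  p_k/q_k = 14/1
k=2  a_k=2  p_k/q_k = 41/3
k=3  a_k=1  p_k/q_k = 55/4
fundamental: x₁=55, y₁=4  (since 3025 − 189·16 = 1)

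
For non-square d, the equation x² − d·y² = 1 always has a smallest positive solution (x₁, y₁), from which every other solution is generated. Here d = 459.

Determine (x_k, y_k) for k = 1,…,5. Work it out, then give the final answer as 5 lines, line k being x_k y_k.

√459 = [21; 2,2,1,4,21,4,1,2,2,42, …], period ℓ=10 (even) → k=9
i=0: a=21 ⇒ p=21, q=1
…
i=2: a=2 ⇒ p=107, q=5
i=3: a=1 ⇒ p=150, q=7
…
i=5: a=21 ⇒ p=14997, q=700
…
i=8: a=2 ⇒ p=212079, q=9899
i=9: a=2 ⇒ p=499850, q=23331
fundamental: x₁=499850, y₁=23331  (since 249850022500 − 459·544335561 = 1)
k=2:  x_2 = 499850·499850+459·23331·23331 = 499700044999,  y_2 = 499850·23331+23331·499850 = 23324000700
k=3:  x_3 = 499850·499700044999+459·23331·23324000700 = 499550134985000450,  y_3 = 499850·23324000700+23331·499700044999 = 23317003499766669
k=4:  x_4 = 499850·499550134985000450+459·23331·23317003499766669 = 499400269944005249820001,  y_4 = 499850·23317003499766669+23331·499550134985000450 = 23310008398693414998600
k=5:  x_5 = 499850·499400269944005249820001+459·23331·23310008398693414998600 = 499250449862522498110069999250,  y_5 = 499850·23310008398693414998600+23331·499400269944005249820001 = 23303015396150489970600653331

499850 23331
499700044999 23324000700
499550134985000450 23317003499766669
499400269944005249820001 23310008398693414998600
499250449862522498110069999250 23303015396150489970600653331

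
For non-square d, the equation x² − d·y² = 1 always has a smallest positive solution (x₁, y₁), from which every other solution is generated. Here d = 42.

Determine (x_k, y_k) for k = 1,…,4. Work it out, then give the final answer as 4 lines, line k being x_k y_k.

13 2
337 52
8749 1350
227137 35048

√42 → a₀=6, period (2,12); ℓ=2 even so k=1
step 0: (6, 1)  from 6·(1,0) + (0,1)
step 1: (13, 2)  from 2·(6,1) + (1,0)
→ (13, 2).  Check: 13²=169, 42·2²=168, difference 1.
(13+2√42)^2 = 337 + 52√42
(13+2√42)^3 = 8749 + 1350√42
(13+2√42)^4 = 227137 + 35048√42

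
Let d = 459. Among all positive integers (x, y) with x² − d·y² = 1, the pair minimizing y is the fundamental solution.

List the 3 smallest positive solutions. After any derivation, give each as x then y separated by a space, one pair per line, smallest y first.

499850 23331
499700044999 23324000700
499550134985000450 23317003499766669

√459 = [21; 2,2,1,4,21,4,1,2,2,42, …], period ℓ=10 (even) → k=9
step 0: (21, 1)  from 21·(1,0) + (0,1)
…
step 2: (107, 5)  from 2·(43,2) + (21,1)
step 3: (150, 7)  from 1·(107,5) + (43,2)
step 4: (707, 33)  from 4·(150,7) + (107,5)
step 5: (14997, 700)  from 21·(707,33) + (150,7)
…
step 7: (75692, 3533)  from 1·(60695,2833) + (14997,700)
step 8: (212079, 9899)  from 2·(75692,3533) + (60695,2833)
step 9: (499850, 23331)  from 2·(212079,9899) + (75692,3533)
(x₁, y₁) = (499850, 23331);  499850² − 459·23331² = 1 ✓
(x_2, y_2) = (499850·499850 + 459·23331·23331, 499850·23331 + 23331·499850) = (499700044999, 23324000700)
(x_3, y_3) = (499850·499700044999 + 459·23331·23324000700, 499850·23324000700 + 23331·499700044999) = (499550134985000450, 23317003499766669)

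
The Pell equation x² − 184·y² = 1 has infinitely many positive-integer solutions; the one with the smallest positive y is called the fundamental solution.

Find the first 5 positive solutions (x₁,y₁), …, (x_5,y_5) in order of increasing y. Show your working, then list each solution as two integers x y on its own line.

24335 1794
1184384449 87313980
57643991108495 4249571404806
2805533046066067201 206826640184594040
136545293294391499564175 10066252573534620521994

[13; 1,1,3,2,1,2,1,2,3,1,1,26] for √184; ℓ=12 ⇒ convergent index 11
i=0: a=13 ⇒ p=13, q=1
i=1: a=1 ⇒ p=14, q=1
…
i=3: a=3 ⇒ p=95, q=7
…
i=5: a=1 ⇒ p=312, q=23
i=6: a=2 ⇒ p=841, q=62
i=7: a=1 ⇒ p=1153, q=85
…
i=9: a=3 ⇒ p=10594, q=781
i=10: a=1 ⇒ p=13741, q=1013
i=11: a=1 ⇒ p=24335, q=1794
→ (24335, 1794).  Check: 24335²=592192225, 184·1794²=592192224, difference 1.
n=2: (24335,1794)∘(24335,1794) = (24335·24335+184·1794·1794, 24335·1794+1794·24335) = (1184384449,87313980)
n=3: (1184384449,87313980)∘(24335,1794) = (24335·1184384449+184·1794·87313980, 24335·87313980+1794·1184384449) = (57643991108495,4249571404806)
n=4: (57643991108495,4249571404806)∘(24335,1794) = (24335·57643991108495+184·1794·4249571404806, 24335·4249571404806+1794·57643991108495) = (2805533046066067201,206826640184594040)
n=5: (2805533046066067201,206826640184594040)∘(24335,1794) = (24335·2805533046066067201+184·1794·206826640184594040, 24335·206826640184594040+1794·2805533046066067201) = (136545293294391499564175,10066252573534620521994)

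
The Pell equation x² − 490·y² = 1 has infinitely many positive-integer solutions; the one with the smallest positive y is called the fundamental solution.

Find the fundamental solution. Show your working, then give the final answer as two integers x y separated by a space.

1039681 46968

√490 = [22; 7,2,1,4,4,4,1,2,7,44, …], period ℓ=10 (even) → k=9
k=0  a_k=22  p_k/q_k = 22/1
…
k=2  a_k=2  p_k/q_k = 332/15
…
k=7  a_k=1  p_k/q_k = 50315/2273
k=8  a_k=2  p_k/q_k = 141338/6385
k=9  a_k=7  p_k/q_k = 1039681/46968
(x₁, y₁) = (1039681, 46968);  1039681² − 490·46968² = 1 ✓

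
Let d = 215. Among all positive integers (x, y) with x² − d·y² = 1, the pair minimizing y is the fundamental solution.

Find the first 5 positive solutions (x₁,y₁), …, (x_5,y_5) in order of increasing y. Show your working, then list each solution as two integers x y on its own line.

√215 → a₀=14, period (1,1,1,28); ℓ=4 even so k=3
step 0: (14, 1)  from 14·(1,0) + (0,1)
step 1: (15, 1)  from 1·(14,1) + (1,0)
step 2: (29, 2)  from 1·(15,1) + (14,1)
step 3: (44, 3)  from 1·(29,2) + (15,1)
(x₁, y₁) = (44, 3);  44² − 215·3² = 1 ✓
(x_2, y_2) = (44·44 + 215·3·3, 44·3 + 3·44) = (3871, 264)
(x_3, y_3) = (44·3871 + 215·3·264, 44·264 + 3·3871) = (340604, 23229)
(x_4, y_4) = (44·340604 + 215·3·23229, 44·23229 + 3·340604) = (29969281, 2043888)
(x_5, y_5) = (44·29969281 + 215·3·2043888, 44·2043888 + 3·29969281) = (2636956124, 179838915)

44 3
3871 264
340604 23229
29969281 2043888
2636956124 179838915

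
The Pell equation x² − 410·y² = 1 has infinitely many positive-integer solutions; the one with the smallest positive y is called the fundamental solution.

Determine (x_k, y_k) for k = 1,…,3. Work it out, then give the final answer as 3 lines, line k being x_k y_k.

81 4
13121 648
2125521 104972

d=410: √d = [20; 4,40] (ℓ=2, even), read p_1/q_1
a_0=20:  p_0=20·1+0=20,  q_0=20·0+1=1
a_1=4:  p_1=4·20+1=81,  q_1=4·1+0=4
fundamental: x₁=81, y₁=4  (since 6561 − 410·16 = 1)
(81+4√410)^2 = 13121 + 648√410
(81+4√410)^3 = 2125521 + 104972√410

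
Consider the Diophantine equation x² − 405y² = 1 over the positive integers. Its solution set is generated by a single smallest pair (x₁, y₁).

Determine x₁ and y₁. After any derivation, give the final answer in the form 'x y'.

[20; 8,40] for √405; ℓ=2 ⇒ convergent index 1
k=0  a_k=20  p_k/q_k = 20/1
k=1  a_k=8  p_k/q_k = 161/8
(x₁, y₁) = (161, 8);  161² − 405·8² = 1 ✓

161 8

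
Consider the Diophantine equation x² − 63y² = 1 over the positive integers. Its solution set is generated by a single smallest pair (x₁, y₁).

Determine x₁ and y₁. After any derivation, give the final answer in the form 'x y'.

8 1

√63 = [7; 1,14, …], period ℓ=2 (even) → k=1
a_0=7:  p_0=7·1+0=7,  q_0=7·0+1=1
a_1=1:  p_1=1·7+1=8,  q_1=1·1+0=1
→ (8, 1).  Check: 8²=64, 63·1²=63, difference 1.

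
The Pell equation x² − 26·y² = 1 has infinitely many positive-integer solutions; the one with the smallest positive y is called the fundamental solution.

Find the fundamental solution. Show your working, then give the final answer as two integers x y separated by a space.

51 10

d=26: √d = [5; 10] (ℓ=1, odd), read p_1/q_1
step 0: (5, 1)  from 5·(1,0) + (0,1)
step 1: (51, 10)  from 10·(5,1) + (1,0)
(x₁, y₁) = (51, 10);  51² − 26·10² = 1 ✓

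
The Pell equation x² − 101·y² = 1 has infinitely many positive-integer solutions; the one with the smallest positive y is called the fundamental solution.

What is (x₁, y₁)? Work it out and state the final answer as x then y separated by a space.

201 20

[10; 20] for √101; ℓ=1 ⇒ convergent index 1
i=0: a=10 ⇒ p=10, q=1
i=1: a=20 ⇒ p=201, q=20
(x₁, y₁) = (201, 20);  201² − 101·20² = 1 ✓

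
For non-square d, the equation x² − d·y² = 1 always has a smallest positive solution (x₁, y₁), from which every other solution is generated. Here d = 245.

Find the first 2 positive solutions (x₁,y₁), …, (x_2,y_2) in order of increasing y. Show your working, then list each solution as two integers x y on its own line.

51841 3312
5374978561 343394784

d=245: √d = [15; 1,1,1,7,6,7,1,1,1,30] (ℓ=10, even), read p_9/q_9
a_0=15:  p_0=15·1+0=15,  q_0=15·0+1=1
a_1=1:  p_1=1·15+1=16,  q_1=1·1+0=1
a_2=1:  p_2=1·16+15=31,  q_2=1·1+1=2
a_3=1:  p_3=1·31+16=47,  q_3=1·2+1=3
…
a_7=1:  p_7=1·15809+2207=18016,  q_7=1·1010+141=1151
a_8=1:  p_8=1·18016+15809=33825,  q_8=1·1151+1010=2161
a_9=1:  p_9=1·33825+18016=51841,  q_9=1·2161+1151=3312
→ (51841, 3312).  Check: 51841²=2687489281, 245·3312²=2687489280, difference 1.
k=2:  x_2 = 51841·51841+245·3312·3312 = 5374978561,  y_2 = 51841·3312+3312·51841 = 343394784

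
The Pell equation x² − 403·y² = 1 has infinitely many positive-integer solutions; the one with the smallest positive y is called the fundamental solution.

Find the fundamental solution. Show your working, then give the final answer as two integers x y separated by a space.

669878 33369

d=403: √d = [20; 13,2,1,3,1,3,1,2,13,40] (ℓ=10, even), read p_9/q_9
a_0=20:  p_0=20·1+0=20,  q_0=20·0+1=1
…
a_3=1:  p_3=1·542+261=803,  q_3=1·27+13=40
…
a_5=1:  p_5=1·2951+803=3754,  q_5=1·147+40=187
…
a_7=1:  p_7=1·14213+3754=17967,  q_7=1·708+187=895
a_8=2:  p_8=2·17967+14213=50147,  q_8=2·895+708=2498
a_9=13:  p_9=13·50147+17967=669878,  q_9=13·2498+895=33369
(x₁, y₁) = (669878, 33369);  669878² − 403·33369² = 1 ✓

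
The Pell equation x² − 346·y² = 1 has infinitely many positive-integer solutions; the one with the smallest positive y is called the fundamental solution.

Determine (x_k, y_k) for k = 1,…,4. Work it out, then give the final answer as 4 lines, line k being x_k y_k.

d=346: √d = [18; 1,1,1,1,36] (ℓ=5, odd), read p_9/q_9
k=0  a_k=18  p_k/q_k = 18/1
…
k=6  a_k=1  p_k/q_k = 3497/188
k=7  a_k=1  p_k/q_k = 6901/371
k=8  a_k=1  p_k/q_k = 10398/559
k=9  a_k=1  p_k/q_k = 17299/930
→ (17299, 930).  Check: 17299²=299255401, 346·930²=299255400, difference 1.
(17299+930√346)^2 = 598510801 + 32176140√346
(17299+930√346)^3 = 20707276675699 + 1113230090790√346
(17299+930√346)^4 = 716430357827323201 + 38515534648976280√346

17299 930
598510801 32176140
20707276675699 1113230090790
716430357827323201 38515534648976280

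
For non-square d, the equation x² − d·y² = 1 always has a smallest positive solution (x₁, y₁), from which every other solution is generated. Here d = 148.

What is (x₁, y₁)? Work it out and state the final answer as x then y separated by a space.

73 6

√148 = [12; 6,24, …], period ℓ=2 (even) → k=1
a_0=12:  p_0=12·1+0=12,  q_0=12·0+1=1
a_1=6:  p_1=6·12+1=73,  q_1=6·1+0=6
(x₁, y₁) = (73, 6);  73² − 148·6² = 1 ✓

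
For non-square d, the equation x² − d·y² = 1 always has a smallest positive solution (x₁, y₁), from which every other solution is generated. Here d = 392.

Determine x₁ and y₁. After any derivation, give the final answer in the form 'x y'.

99 5

√392 = [19; 1,3,1,38, …], period ℓ=4 (even) → k=3
k=0  a_k=19  p_k/q_k = 19/1
k=1  a_k=1  p_k/q_k = 20/1
k=2  a_k=3  p_k/q_k = 79/4
k=3  a_k=1  p_k/q_k = 99/5
→ (99, 5).  Check: 99²=9801, 392·5²=9800, difference 1.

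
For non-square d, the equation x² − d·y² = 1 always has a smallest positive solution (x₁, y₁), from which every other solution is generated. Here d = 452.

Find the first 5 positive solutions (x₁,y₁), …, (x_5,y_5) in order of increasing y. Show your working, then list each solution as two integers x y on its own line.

√452 = [21; 3,1,5,3,10,3,5,1,3,42, …], period ℓ=10 (even) → k=9
i=0: a=21 ⇒ p=21, q=1
i=1: a=3 ⇒ p=64, q=3
i=2: a=1 ⇒ p=85, q=4
…
i=4: a=3 ⇒ p=1552, q=73
i=5: a=10 ⇒ p=16009, q=753
i=6: a=3 ⇒ p=49579, q=2332
…
i=8: a=1 ⇒ p=313483, q=14745
i=9: a=3 ⇒ p=1204353, q=56648
→ (1204353, 56648).  Check: 1204353²=1450466148609, 452·56648²=1450466148608, difference 1.
k=2:  x_2 = 1204353·1204353+452·56648·56648 = 2900932297217,  y_2 = 1204353·56648+56648·1204353 = 136448377488
k=3:  x_3 = 1204353·2900932297217+452·56648·136448377488 = 6987493029899166849,  y_3 = 1204353·136448377488+56648·2900932297217 = 328664025545553880
k=4:  x_4 = 1204353·6987493029899166849+452·56648·328664025545553880 = 16830816386073401651890177,  y_4 = 1204353·328664025545553880+56648·6987493029899166849 = 791655010315592455701792
k=5:  x_5 = 1204353·16830816386073401651890177+452·56648·791655010315592455701792 = 40540488414026331506287881514113,  y_5 = 1204353·791655010315592455701792+56648·16830816386073401651890177 = 1906864173276900777578095047272

1204353 56648
2900932297217 136448377488
6987493029899166849 328664025545553880
16830816386073401651890177 791655010315592455701792
40540488414026331506287881514113 1906864173276900777578095047272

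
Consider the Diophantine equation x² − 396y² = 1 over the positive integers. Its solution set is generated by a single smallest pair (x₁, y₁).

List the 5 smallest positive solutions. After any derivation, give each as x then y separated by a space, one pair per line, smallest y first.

199 10
79201 3980
31521799 1584030
12545596801 630439960
4993116004999 250913520050

√396 = [19; 1,8,1,38, …], period ℓ=4 (even) → k=3
a_0=19:  p_0=19·1+0=19,  q_0=19·0+1=1
…
a_2=8:  p_2=8·20+19=179,  q_2=8·1+1=9
a_3=1:  p_3=1·179+20=199,  q_3=1·9+1=10
(x₁, y₁) = (199, 10);  199² − 396·10² = 1 ✓
(199+10√396)^2 = 79201 + 3980√396
(199+10√396)^3 = 31521799 + 1584030√396
(199+10√396)^4 = 12545596801 + 630439960√396
(199+10√396)^5 = 4993116004999 + 250913520050√396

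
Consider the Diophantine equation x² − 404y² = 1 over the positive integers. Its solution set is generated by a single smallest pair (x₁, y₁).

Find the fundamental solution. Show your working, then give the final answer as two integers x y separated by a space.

d=404: √d = [20; 10,40] (ℓ=2, even), read p_1/q_1
a_0=20:  p_0=20·1+0=20,  q_0=20·0+1=1
a_1=10:  p_1=10·20+1=201,  q_1=10·1+0=10
→ (201, 10).  Check: 201²=40401, 404·10²=40400, difference 1.

201 10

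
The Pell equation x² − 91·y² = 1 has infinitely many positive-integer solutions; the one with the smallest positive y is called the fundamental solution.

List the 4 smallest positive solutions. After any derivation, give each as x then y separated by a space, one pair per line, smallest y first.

1574 165
4954951 519420
15598184174 1635133995
49103078824801 5147401296840

√91 = [9; 1,1,5,1,5,1,1,18, …], period ℓ=8 (even) → k=7
k=0  a_k=9  p_k/q_k = 9/1
k=1  a_k=1  p_k/q_k = 10/1
k=2  a_k=1  p_k/q_k = 19/2
k=3  a_k=5  p_k/q_k = 105/11
k=4  a_k=1  p_k/q_k = 124/13
k=5  a_k=5  p_k/q_k = 725/76
k=6  a_k=1  p_k/q_k = 849/89
k=7  a_k=1  p_k/q_k = 1574/165
(x₁, y₁) = (1574, 165);  1574² − 91·165² = 1 ✓
k=2:  x_2 = 1574·1574+91·165·165 = 4954951,  y_2 = 1574·165+165·1574 = 519420
k=3:  x_3 = 1574·4954951+91·165·519420 = 15598184174,  y_3 = 1574·519420+165·4954951 = 1635133995
k=4:  x_4 = 1574·15598184174+91·165·1635133995 = 49103078824801,  y_4 = 1574·1635133995+165·15598184174 = 5147401296840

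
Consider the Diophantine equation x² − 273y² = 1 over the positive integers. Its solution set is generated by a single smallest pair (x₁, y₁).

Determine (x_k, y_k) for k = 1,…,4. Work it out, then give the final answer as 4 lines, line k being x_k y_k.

√273 → a₀=16, period (1,1,10,1,1,32); ℓ=6 even so k=5
step 0: (16, 1)  from 16·(1,0) + (0,1)
step 1: (17, 1)  from 1·(16,1) + (1,0)
step 2: (33, 2)  from 1·(17,1) + (16,1)
…
step 4: (380, 23)  from 1·(347,21) + (33,2)
step 5: (727, 44)  from 1·(380,23) + (347,21)
fundamental: x₁=727, y₁=44  (since 528529 − 273·1936 = 1)
(x_2, y_2) = (727·727 + 273·44·44, 727·44 + 44·727) = (1057057, 63976)
(x_3, y_3) = (727·1057057 + 273·44·63976, 727·63976 + 44·1057057) = (1536960151, 93021060)
(x_4, y_4) = (727·1536960151 + 273·44·93021060, 727·93021060 + 44·1536960151) = (2234739002497, 135252557264)

727 44
1057057 63976
1536960151 93021060
2234739002497 135252557264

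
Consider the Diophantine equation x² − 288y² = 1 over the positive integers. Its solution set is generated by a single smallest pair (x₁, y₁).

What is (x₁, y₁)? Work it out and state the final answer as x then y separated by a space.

[16; 1,32] for √288; ℓ=2 ⇒ convergent index 1
k=0  a_k=16  p_k/q_k = 16/1
k=1  a_k=1  p_k/q_k = 17/1
→ (17, 1).  Check: 17²=289, 288·1²=288, difference 1.

17 1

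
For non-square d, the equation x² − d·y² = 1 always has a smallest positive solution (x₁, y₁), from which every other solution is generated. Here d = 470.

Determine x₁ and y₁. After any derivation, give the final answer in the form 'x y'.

1691 78

[21; 1,2,8,2,1,42] for √470; ℓ=6 ⇒ convergent index 5
i=0: a=21 ⇒ p=21, q=1
i=1: a=1 ⇒ p=22, q=1
i=2: a=2 ⇒ p=65, q=3
i=3: a=8 ⇒ p=542, q=25
i=4: a=2 ⇒ p=1149, q=53
i=5: a=1 ⇒ p=1691, q=78
(x₁, y₁) = (1691, 78);  1691² − 470·78² = 1 ✓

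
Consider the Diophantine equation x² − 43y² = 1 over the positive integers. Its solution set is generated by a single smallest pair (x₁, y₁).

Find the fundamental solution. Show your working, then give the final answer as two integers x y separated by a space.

3482 531

d=43: √d = [6; 1,1,3,1,5,1,3,1,1,12] (ℓ=10, even), read p_9/q_9
k=0  a_k=6  p_k/q_k = 6/1
k=1  a_k=1  p_k/q_k = 7/1
k=2  a_k=1  p_k/q_k = 13/2
k=3  a_k=3  p_k/q_k = 46/7
k=4  a_k=1  p_k/q_k = 59/9
k=5  a_k=5  p_k/q_k = 341/52
k=6  a_k=1  p_k/q_k = 400/61
…
k=8  a_k=1  p_k/q_k = 1941/296
k=9  a_k=1  p_k/q_k = 3482/531
→ (3482, 531).  Check: 3482²=12124324, 43·531²=12124323, difference 1.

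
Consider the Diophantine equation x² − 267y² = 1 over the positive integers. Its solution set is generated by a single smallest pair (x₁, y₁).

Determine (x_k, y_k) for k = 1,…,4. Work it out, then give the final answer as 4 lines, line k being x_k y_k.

√267 = [16; 2,1,15,1,2,32, …], period ℓ=6 (even) → k=5
step 0: (16, 1)  from 16·(1,0) + (0,1)
…
step 2: (49, 3)  from 1·(33,2) + (16,1)
…
step 4: (817, 50)  from 1·(768,47) + (49,3)
step 5: (2402, 147)  from 2·(817,50) + (768,47)
→ (2402, 147).  Check: 2402²=5769604, 267·147²=5769603, difference 1.
k=2:  x_2 = 2402·2402+267·147·147 = 11539207,  y_2 = 2402·147+147·2402 = 706188
k=3:  x_3 = 2402·11539207+267·147·706188 = 55434348026,  y_3 = 2402·706188+147·11539207 = 3392527005
k=4:  x_4 = 2402·55434348026+267·147·3392527005 = 266306596377697,  y_4 = 2402·3392527005+147·55434348026 = 16297699025832

2402 147
11539207 706188
55434348026 3392527005
266306596377697 16297699025832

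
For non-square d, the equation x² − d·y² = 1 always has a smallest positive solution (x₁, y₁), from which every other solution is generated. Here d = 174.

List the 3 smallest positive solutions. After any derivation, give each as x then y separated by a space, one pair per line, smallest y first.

[13; 5,4,5,26] for √174; ℓ=4 ⇒ convergent index 3
i=0: a=13 ⇒ p=13, q=1
i=1: a=5 ⇒ p=66, q=5
i=2: a=4 ⇒ p=277, q=21
i=3: a=5 ⇒ p=1451, q=110
→ (1451, 110).  Check: 1451²=2105401, 174·110²=2105400, difference 1.
(x_2, y_2) = (1451·1451 + 174·110·110, 1451·110 + 110·1451) = (4210801, 319220)
(x_3, y_3) = (1451·4210801 + 174·110·319220, 1451·319220 + 110·4210801) = (12219743051, 926376330)

1451 110
4210801 319220
12219743051 926376330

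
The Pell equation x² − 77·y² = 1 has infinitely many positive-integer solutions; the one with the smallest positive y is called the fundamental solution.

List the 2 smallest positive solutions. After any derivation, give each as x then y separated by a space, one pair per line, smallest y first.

351 40
246401 28080

[8; 1,3,2,3,1,16] for √77; ℓ=6 ⇒ convergent index 5
step 0: (8, 1)  from 8·(1,0) + (0,1)
step 1: (9, 1)  from 1·(8,1) + (1,0)
…
step 4: (272, 31)  from 3·(79,9) + (35,4)
step 5: (351, 40)  from 1·(272,31) + (79,9)
(x₁, y₁) = (351, 40);  351² − 77·40² = 1 ✓
(351+40√77)^2 = 246401 + 28080√77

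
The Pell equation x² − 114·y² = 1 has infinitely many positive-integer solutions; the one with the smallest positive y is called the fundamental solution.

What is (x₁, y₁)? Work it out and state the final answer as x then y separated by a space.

[10; 1,2,10,2,1,20] for √114; ℓ=6 ⇒ convergent index 5
k=0  a_k=10  p_k/q_k = 10/1
…
k=3  a_k=10  p_k/q_k = 331/31
k=4  a_k=2  p_k/q_k = 694/65
k=5  a_k=1  p_k/q_k = 1025/96
→ (1025, 96).  Check: 1025²=1050625, 114·96²=1050624, difference 1.

1025 96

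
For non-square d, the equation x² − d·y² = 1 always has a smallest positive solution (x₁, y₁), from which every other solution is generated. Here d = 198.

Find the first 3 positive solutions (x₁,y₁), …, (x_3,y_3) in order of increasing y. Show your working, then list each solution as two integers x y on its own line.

197 14
77617 5516
30580901 2173290

√198 = [14; 14,28, …], period ℓ=2 (even) → k=1
step 0: (14, 1)  from 14·(1,0) + (0,1)
step 1: (197, 14)  from 14·(14,1) + (1,0)
fundamental: x₁=197, y₁=14  (since 38809 − 198·196 = 1)
(x_2, y_2) = (197·197 + 198·14·14, 197·14 + 14·197) = (77617, 5516)
(x_3, y_3) = (197·77617 + 198·14·5516, 197·5516 + 14·77617) = (30580901, 2173290)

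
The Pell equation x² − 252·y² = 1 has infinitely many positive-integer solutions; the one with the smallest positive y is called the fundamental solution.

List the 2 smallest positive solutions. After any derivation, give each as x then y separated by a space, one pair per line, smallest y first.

[15; 1,6,1,30] for √252; ℓ=4 ⇒ convergent index 3
step 0: (15, 1)  from 15·(1,0) + (0,1)
step 1: (16, 1)  from 1·(15,1) + (1,0)
step 2: (111, 7)  from 6·(16,1) + (15,1)
step 3: (127, 8)  from 1·(111,7) + (16,1)
(x₁, y₁) = (127, 8);  127² − 252·8² = 1 ✓
(x_2, y_2) = (127·127 + 252·8·8, 127·8 + 8·127) = (32257, 2032)

127 8
32257 2032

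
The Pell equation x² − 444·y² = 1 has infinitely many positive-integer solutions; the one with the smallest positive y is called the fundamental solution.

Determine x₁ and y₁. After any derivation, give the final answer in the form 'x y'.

295 14

√444 = [21; 14,42, …], period ℓ=2 (even) → k=1
k=0  a_k=21  p_k/q_k = 21/1
k=1  a_k=14  p_k/q_k = 295/14
(x₁, y₁) = (295, 14);  295² − 444·14² = 1 ✓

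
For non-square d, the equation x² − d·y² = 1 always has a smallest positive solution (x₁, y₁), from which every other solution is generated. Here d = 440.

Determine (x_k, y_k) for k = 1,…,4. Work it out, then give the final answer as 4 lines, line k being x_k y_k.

21 1
881 42
36981 1763
1552321 74004

√440 → a₀=20, period (1,40); ℓ=2 even so k=1
step 0: (20, 1)  from 20·(1,0) + (0,1)
step 1: (21, 1)  from 1·(20,1) + (1,0)
(x₁, y₁) = (21, 1);  21² − 440·1² = 1 ✓
(21+1√440)^2 = 881 + 42√440
(21+1√440)^3 = 36981 + 1763√440
(21+1√440)^4 = 1552321 + 74004√440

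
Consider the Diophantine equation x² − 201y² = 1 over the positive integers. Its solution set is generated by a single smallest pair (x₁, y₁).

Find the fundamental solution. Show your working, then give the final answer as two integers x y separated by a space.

515095 36332

√201 = [14; 5,1,1,1,2,…,1,5,28, …], period ℓ=14 (even) → k=13
k=0  a_k=14  p_k/q_k = 14/1
…
k=2  a_k=1  p_k/q_k = 85/6
k=3  a_k=1  p_k/q_k = 156/11
k=4  a_k=1  p_k/q_k = 241/17
k=5  a_k=2  p_k/q_k = 638/45
k=6  a_k=1  p_k/q_k = 879/62
k=7  a_k=8  p_k/q_k = 7670/541
k=8  a_k=1  p_k/q_k = 8549/603
k=9  a_k=2  p_k/q_k = 24768/1747
k=10  a_k=1  p_k/q_k = 33317/2350
k=11  a_k=1  p_k/q_k = 58085/4097
k=12  a_k=1  p_k/q_k = 91402/6447
k=13  a_k=5  p_k/q_k = 515095/36332
(x₁, y₁) = (515095, 36332);  515095² − 201·36332² = 1 ✓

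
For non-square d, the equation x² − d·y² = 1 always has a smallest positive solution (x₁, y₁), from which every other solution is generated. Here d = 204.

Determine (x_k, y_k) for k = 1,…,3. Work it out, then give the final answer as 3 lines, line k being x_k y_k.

√204 = [14; 3,1,1,6,1,1,3,28, …], period ℓ=8 (even) → k=7
i=0: a=14 ⇒ p=14, q=1
i=1: a=3 ⇒ p=43, q=3
i=2: a=1 ⇒ p=57, q=4
…
i=5: a=1 ⇒ p=757, q=53
i=6: a=1 ⇒ p=1414, q=99
i=7: a=3 ⇒ p=4999, q=350
→ (4999, 350).  Check: 4999²=24990001, 204·350²=24990000, difference 1.
(4999+350√204)^2 = 49980001 + 3499300√204
(4999+350√204)^3 = 499700044999 + 34986001050√204

4999 350
49980001 3499300
499700044999 34986001050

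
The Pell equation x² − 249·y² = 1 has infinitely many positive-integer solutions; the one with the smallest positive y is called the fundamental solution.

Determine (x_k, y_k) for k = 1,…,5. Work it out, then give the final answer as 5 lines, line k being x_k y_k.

√249 = [15; 1,3,1,1,5,…,3,1,30, …], period ℓ=16 (even) → k=15
k=0  a_k=15  p_k/q_k = 15/1
…
k=3  a_k=1  p_k/q_k = 79/5
k=4  a_k=1  p_k/q_k = 142/9
…
k=8  a_k=10  p_k/q_k = 36751/2329
k=9  a_k=3  p_k/q_k = 113835/7214
k=10  a_k=1  p_k/q_k = 150586/9543
…
k=14  a_k=3  p_k/q_k = 6669699/422675
k=15  a_k=1  p_k/q_k = 8553815/542076
(x₁, y₁) = (8553815, 542076);  8553815² − 249·542076² = 1 ✓
(x_2, y_2) = (8553815·8553815 + 249·542076·542076, 8553815·542076 + 542076·8553815) = (146335502108449, 9273635639880)
(x_3, y_3) = (8553815·146335502108449 + 249·542076·9273635639880, 8553815·9273635639880 + 542076·146335502108449) = (2503453625935556812055, 158649927281879742324)
(x_4, y_4) = (8553815·2503453625935556812055 + 249·542076·158649927281879742324, 8553815·158649927281879742324 + 542076·2503453625935556812055) = (42828158354663763449114371201, 2714124255465295062538692240)
(x_5, y_5) = (8553815·42828158354663763449114371201 + 249·542076·2714124255465295062538692240, 8553815·2714124255465295062538692240 + 542076·42828158354663763449114371201) = (732688286712993936041346554632551575, 46432233536525587120811525646048876)

8553815 542076
146335502108449 9273635639880
2503453625935556812055 158649927281879742324
42828158354663763449114371201 2714124255465295062538692240
732688286712993936041346554632551575 46432233536525587120811525646048876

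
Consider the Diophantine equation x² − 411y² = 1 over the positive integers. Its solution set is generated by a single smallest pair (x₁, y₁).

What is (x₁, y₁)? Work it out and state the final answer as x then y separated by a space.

√411 = [20; 3,1,1,1,19,1,1,1,3,40, …], period ℓ=10 (even) → k=9
a_0=20:  p_0=20·1+0=20,  q_0=20·0+1=1
a_1=3:  p_1=3·20+1=61,  q_1=3·1+0=3
…
a_3=1:  p_3=1·81+61=142,  q_3=1·4+3=7
…
a_5=19:  p_5=19·223+142=4379,  q_5=19·11+7=216
…
a_8=1:  p_8=1·8981+4602=13583,  q_8=1·443+227=670
a_9=3:  p_9=3·13583+8981=49730,  q_9=3·670+443=2453
fundamental: x₁=49730, y₁=2453  (since 2473072900 − 411·6017209 = 1)

49730 2453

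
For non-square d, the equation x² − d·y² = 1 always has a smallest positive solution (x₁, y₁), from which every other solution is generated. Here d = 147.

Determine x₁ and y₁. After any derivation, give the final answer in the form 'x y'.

97 8

√147 = [12; 8,24, …], period ℓ=2 (even) → k=1
i=0: a=12 ⇒ p=12, q=1
i=1: a=8 ⇒ p=97, q=8
fundamental: x₁=97, y₁=8  (since 9409 − 147·64 = 1)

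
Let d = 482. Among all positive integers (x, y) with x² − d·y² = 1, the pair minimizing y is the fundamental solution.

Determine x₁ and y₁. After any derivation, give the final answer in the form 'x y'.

483 22

[21; 1,20,1,42] for √482; ℓ=4 ⇒ convergent index 3
step 0: (21, 1)  from 21·(1,0) + (0,1)
…
step 2: (461, 21)  from 20·(22,1) + (21,1)
step 3: (483, 22)  from 1·(461,21) + (22,1)
→ (483, 22).  Check: 483²=233289, 482·22²=233288, difference 1.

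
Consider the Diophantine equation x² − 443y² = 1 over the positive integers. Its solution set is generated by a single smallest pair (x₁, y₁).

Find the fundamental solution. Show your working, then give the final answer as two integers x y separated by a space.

442 21

√443 = [21; 21,42, …], period ℓ=2 (even) → k=1
a_0=21:  p_0=21·1+0=21,  q_0=21·0+1=1
a_1=21:  p_1=21·21+1=442,  q_1=21·1+0=21
(x₁, y₁) = (442, 21);  442² − 443·21² = 1 ✓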